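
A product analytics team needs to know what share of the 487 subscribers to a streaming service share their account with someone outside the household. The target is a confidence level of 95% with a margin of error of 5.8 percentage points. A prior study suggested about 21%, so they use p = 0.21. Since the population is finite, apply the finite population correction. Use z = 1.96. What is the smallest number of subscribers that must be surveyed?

Unadjusted: n₀ = 1.96² × 0.21 × 0.79 / 0.058² ≈ 189.45, so n₀ = 190.
Finite population correction with N = 487: n = n₀ / (1 + (n₀−1)/N) = 190 / (1 + 189/487) = 190 / 1.3881 ≈ 136.88.
Rounding up, n = 137.

137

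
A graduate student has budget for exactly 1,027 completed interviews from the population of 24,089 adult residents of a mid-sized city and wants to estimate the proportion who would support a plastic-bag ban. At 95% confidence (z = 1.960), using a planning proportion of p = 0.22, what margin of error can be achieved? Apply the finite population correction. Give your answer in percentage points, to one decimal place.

2.5

Finite-population factor: (N−n)/(N−1) = (24089−1027)/(24089−1) = 0.9574.
SE(p̂) = √[p(1−p)/n · (N−n)/(N−1)] = √[0.1716/1027 × 0.9574] = 0.01265.
E = z × SE = 1.960 × 0.01265 = 0.02479 ≈ 2.5 percentage points.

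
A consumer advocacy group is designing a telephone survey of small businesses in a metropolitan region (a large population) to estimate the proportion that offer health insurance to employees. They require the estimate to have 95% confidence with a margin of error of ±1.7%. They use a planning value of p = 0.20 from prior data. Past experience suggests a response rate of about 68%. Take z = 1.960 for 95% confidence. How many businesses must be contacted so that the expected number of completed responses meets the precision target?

3128

Completed interviews needed: n₀ = 1.960² × 0.1600 / 0.017² ≈ 2126.84 → 2127.
At a 68% response rate, contacts needed = 2127 / 0.68 ≈ 3127.94 → 3128.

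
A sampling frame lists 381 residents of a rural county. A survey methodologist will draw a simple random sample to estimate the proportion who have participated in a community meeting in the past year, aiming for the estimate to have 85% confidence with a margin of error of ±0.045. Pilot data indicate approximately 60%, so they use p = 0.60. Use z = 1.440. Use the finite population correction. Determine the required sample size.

Unadjusted: n₀ = 1.440² × 0.60 × 0.40 / 0.045² ≈ 245.76, so n₀ = 246.
Finite population correction with N = 381: n = n₀ / (1 + (n₀−1)/N) = 246 / (1 + 245/381) = 246 / 1.6430 ≈ 149.72.
Rounding up, n = 150.

150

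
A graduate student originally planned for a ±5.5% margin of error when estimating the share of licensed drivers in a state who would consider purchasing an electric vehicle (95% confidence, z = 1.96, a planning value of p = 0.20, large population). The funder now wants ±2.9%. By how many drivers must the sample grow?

527

At ±5.5%: n = 1.96² × 0.1600 / 0.055² ≈ 203.19 → 204.
At ±2.9%: n = 1.96² × 0.1600 / 0.029² ≈ 730.86 → 731.
Additional respondents: 731 − 204 = 527.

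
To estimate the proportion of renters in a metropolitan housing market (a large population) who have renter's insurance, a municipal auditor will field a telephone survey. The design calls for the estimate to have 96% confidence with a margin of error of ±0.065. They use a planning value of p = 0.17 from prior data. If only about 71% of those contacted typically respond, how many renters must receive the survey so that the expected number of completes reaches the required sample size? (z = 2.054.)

Completed interviews needed: n₀ = 2.054² × 0.1411 / 0.065² ≈ 140.90 → 141.
At a 71% response rate, contacts needed = 141 / 0.71 ≈ 198.59 → 199.

199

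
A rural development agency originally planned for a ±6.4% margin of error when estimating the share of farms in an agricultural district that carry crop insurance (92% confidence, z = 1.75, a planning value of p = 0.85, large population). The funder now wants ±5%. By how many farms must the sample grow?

At ±6.4%: n = 1.75² × 0.1275 / 0.064² ≈ 95.33 → 96.
At ±5%: n = 1.75² × 0.1275 / 0.050² ≈ 156.19 → 157.
Additional respondents: 157 − 96 = 61.

61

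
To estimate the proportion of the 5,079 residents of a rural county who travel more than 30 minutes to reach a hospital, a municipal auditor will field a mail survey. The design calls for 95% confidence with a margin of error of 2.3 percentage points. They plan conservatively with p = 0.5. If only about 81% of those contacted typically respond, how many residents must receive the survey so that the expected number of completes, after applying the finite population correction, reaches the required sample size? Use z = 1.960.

Completed interviews needed (unadjusted): n₀ = 1.960² × 0.2500 / 0.023² ≈ 1815.50 → 1816.
FPC for N = 5,079: n = 1816 / (1 + 1815/5079) = 1816 / 1.3574 ≈ 1337.90 → 1338.
At an 81% response rate, contacts needed = 1338 / 0.81 ≈ 1651.85 → 1652.

1652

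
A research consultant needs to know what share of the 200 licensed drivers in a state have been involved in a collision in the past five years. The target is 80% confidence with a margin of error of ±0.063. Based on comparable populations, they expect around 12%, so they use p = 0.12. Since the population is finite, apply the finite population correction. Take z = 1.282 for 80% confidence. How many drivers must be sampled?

37

Unadjusted: n₀ = 1.282² × 0.12 × 0.88 / 0.063² ≈ 43.73, so n₀ = 44.
Finite population correction with N = 200: n = n₀ / (1 + (n₀−1)/N) = 44 / (1 + 43/200) = 44 / 1.2150 ≈ 36.21.
Rounding up, n = 37.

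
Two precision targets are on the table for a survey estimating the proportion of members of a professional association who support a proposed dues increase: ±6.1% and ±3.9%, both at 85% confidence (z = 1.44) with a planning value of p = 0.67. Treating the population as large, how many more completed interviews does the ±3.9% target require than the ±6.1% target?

At ±6.1%: n = 1.44² × 0.2211 / 0.061² ≈ 123.21 → 124.
At ±3.9%: n = 1.44² × 0.2211 / 0.039² ≈ 301.43 → 302.
Additional respondents: 302 − 124 = 178.

178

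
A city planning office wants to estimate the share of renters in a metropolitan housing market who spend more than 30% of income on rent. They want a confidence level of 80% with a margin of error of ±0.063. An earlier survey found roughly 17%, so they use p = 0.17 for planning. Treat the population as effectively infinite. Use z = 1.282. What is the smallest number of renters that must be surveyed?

59

With p = 0.17, p(1−p) = 0.1411.
n = z²·p(1−p)/E² = 1.282² × 0.1411 / 0.063² = 1.6435 × 0.1411 / 0.003969 ≈ 58.43.
Rounding up gives n = 59.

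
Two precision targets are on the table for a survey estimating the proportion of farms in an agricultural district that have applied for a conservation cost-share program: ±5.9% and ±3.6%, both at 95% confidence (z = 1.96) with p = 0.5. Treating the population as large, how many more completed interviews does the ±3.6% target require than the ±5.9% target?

At ±5.9%: n = 1.96² × 0.2500 / 0.059² ≈ 275.90 → 276.
At ±3.6%: n = 1.96² × 0.2500 / 0.036² ≈ 741.05 → 742.
Additional respondents: 742 − 276 = 466.

466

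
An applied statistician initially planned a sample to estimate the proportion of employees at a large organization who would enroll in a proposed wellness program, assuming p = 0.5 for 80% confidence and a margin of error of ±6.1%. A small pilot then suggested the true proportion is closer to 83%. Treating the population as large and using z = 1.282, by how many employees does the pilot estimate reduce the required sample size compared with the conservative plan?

Conservative (p = 0.5): n = 1.282² × 0.25 / 0.061² ≈ 110.42 → 111.
Using p = 0.83: p(1−p) = 0.1411, so n = 1.282² × 0.1411 / 0.061² ≈ 62.32 → 63.
Reduction: 111 − 63 = 48.

48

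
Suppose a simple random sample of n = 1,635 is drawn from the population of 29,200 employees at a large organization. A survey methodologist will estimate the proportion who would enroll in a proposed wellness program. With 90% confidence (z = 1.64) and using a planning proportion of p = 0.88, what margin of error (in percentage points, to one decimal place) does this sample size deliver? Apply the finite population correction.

Finite-population factor: (N−n)/(N−1) = (29200−1635)/(29200−1) = 0.9440.
SE(p̂) = √[p(1−p)/n · (N−n)/(N−1)] = √[0.1056/1635 × 0.9440] = 0.00781.
E = z × SE = 1.64 × 0.00781 = 0.01281 ≈ 1.3 percentage points.

1.3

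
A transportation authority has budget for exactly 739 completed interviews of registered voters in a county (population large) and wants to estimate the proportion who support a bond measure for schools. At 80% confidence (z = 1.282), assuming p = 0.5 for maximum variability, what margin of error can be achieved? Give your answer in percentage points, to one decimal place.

SE(p̂) = √[p(1−p)/n] = √[0.2500/739] = 0.01839.
E = z × SE = 1.282 × 0.01839 = 0.02358, or 2.4 percentage points.

2.4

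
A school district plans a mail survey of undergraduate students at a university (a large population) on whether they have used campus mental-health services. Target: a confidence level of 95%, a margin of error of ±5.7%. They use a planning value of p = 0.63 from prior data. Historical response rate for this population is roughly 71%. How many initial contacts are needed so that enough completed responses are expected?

For 95% confidence, z = 1.96.
Completed interviews needed: n₀ = 1.96² × 0.2331 / 0.057² ≈ 275.62 → 276.
At a 71% response rate, contacts needed = 276 / 0.71 ≈ 388.73 → 389.

389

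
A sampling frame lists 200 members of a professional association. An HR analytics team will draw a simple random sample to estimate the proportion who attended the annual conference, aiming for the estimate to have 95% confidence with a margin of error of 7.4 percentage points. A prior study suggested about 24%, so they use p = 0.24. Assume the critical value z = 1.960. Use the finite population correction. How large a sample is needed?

Unadjusted: n₀ = 1.960² × 0.24 × 0.76 / 0.074² ≈ 127.96, so n₀ = 128.
Finite population correction with N = 200: n = n₀ / (1 + (n₀−1)/N) = 128 / (1 + 127/200) = 128 / 1.6350 ≈ 78.29.
Rounding up, n = 79.

79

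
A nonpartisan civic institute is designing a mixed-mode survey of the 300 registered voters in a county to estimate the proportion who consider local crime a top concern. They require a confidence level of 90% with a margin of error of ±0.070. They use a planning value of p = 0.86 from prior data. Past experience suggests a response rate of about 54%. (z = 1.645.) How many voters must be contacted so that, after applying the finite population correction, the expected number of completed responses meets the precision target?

102

Completed interviews needed (unadjusted): n₀ = 1.645² × 0.1204 / 0.070² ≈ 66.49 → 67.
FPC for N = 300: n = 67 / (1 + 66/300) = 67 / 1.2200 ≈ 54.92 → 55.
At a 54% response rate, contacts needed = 55 / 0.54 ≈ 101.85 → 102.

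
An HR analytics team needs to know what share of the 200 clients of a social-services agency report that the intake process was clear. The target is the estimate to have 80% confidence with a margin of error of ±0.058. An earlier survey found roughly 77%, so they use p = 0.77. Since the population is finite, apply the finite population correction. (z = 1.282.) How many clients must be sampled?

61

Unadjusted: n₀ = 1.282² × 0.77 × 0.23 / 0.058² ≈ 86.52, so n₀ = 87.
Finite population correction with N = 200: n = n₀ / (1 + (n₀−1)/N) = 87 / (1 + 86/200) = 87 / 1.4300 ≈ 60.84.
Rounding up, n = 61.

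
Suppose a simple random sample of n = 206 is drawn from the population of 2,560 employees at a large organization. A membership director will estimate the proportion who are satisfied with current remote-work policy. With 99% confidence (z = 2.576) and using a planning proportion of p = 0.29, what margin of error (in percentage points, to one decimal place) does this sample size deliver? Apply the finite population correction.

7.8

Finite-population factor: (N−n)/(N−1) = (2560−206)/(2560−1) = 0.9199.
SE(p̂) = √[p(1−p)/n · (N−n)/(N−1)] = √[0.2059/206 × 0.9199] = 0.03032.
E = z × SE = 2.576 × 0.03032 = 0.07811 ≈ 7.8 percentage points.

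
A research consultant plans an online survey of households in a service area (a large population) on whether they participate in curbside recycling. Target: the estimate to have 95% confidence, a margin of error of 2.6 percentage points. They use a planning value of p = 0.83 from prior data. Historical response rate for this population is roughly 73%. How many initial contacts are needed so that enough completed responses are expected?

1099

For 95% confidence, z = 1.960.
Completed interviews needed: n₀ = 1.960² × 0.1411 / 0.026² ≈ 801.85 → 802.
At a 73% response rate, contacts needed = 802 / 0.73 ≈ 1098.63 → 1099.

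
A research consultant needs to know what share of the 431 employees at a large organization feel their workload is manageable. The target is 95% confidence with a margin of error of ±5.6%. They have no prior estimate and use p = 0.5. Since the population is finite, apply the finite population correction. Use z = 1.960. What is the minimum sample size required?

Unadjusted: n₀ = 1.960² × 0.50 × 0.50 / 0.056² ≈ 306.25, so n₀ = 307.
Finite population correction with N = 431: n = n₀ / (1 + (n₀−1)/N) = 307 / (1 + 306/431) = 307 / 1.7100 ≈ 179.53.
Rounding up, n = 180.

180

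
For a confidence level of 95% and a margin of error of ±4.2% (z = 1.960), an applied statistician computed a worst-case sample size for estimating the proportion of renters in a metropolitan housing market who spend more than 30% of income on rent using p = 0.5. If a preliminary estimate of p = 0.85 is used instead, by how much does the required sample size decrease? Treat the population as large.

Conservative (p = 0.5): n = 1.960² × 0.25 / 0.042² ≈ 544.44 → 545.
Using p = 0.85: p(1−p) = 0.1275, so n = 1.960² × 0.1275 / 0.042² ≈ 277.67 → 278.
Reduction: 545 − 278 = 267.

267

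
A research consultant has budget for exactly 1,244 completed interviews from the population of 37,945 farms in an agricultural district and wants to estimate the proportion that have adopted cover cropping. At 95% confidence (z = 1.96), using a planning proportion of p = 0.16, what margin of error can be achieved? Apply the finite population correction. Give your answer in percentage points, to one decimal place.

2.0

Finite-population factor: (N−n)/(N−1) = (37945−1244)/(37945−1) = 0.9672.
SE(p̂) = √[p(1−p)/n · (N−n)/(N−1)] = √[0.1344/1244 × 0.9672] = 0.01022.
E = z × SE = 1.96 × 0.01022 = 0.02004 ≈ 2.0 percentage points.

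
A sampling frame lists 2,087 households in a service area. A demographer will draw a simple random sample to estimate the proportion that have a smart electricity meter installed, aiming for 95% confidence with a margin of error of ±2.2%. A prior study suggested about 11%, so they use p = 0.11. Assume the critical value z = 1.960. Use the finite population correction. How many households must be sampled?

567

Unadjusted: n₀ = 1.960² × 0.11 × 0.89 / 0.022² ≈ 777.05, so n₀ = 778.
Finite population correction with N = 2,087: n = n₀ / (1 + (n₀−1)/N) = 778 / (1 + 777/2087) = 778 / 1.3723 ≈ 566.93.
Rounding up, n = 567.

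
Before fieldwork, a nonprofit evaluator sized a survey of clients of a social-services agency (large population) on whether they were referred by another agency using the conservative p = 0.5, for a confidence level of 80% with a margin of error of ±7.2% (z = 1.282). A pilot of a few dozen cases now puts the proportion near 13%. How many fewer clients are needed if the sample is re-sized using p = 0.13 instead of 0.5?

44

Conservative (p = 0.5): n = 1.282² × 0.25 / 0.072² ≈ 79.26 → 80.
Using p = 0.13: p(1−p) = 0.1131, so n = 1.282² × 0.1131 / 0.072² ≈ 35.86 → 36.
Reduction: 80 − 36 = 44.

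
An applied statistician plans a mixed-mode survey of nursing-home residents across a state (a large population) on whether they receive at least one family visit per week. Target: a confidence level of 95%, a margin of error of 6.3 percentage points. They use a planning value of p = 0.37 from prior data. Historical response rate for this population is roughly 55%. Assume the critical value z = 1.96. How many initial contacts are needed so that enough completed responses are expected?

Completed interviews needed: n₀ = 1.96² × 0.2331 / 0.063² ≈ 225.62 → 226.
At a 55% response rate, contacts needed = 226 / 0.55 ≈ 410.91 → 411.

411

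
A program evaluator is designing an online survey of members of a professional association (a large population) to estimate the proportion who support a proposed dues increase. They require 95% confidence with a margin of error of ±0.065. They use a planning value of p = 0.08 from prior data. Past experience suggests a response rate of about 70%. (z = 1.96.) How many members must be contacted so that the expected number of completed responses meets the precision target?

Completed interviews needed: n₀ = 1.96² × 0.0736 / 0.065² ≈ 66.92 → 67.
At a 70% response rate, contacts needed = 67 / 0.70 ≈ 95.71 → 96.

96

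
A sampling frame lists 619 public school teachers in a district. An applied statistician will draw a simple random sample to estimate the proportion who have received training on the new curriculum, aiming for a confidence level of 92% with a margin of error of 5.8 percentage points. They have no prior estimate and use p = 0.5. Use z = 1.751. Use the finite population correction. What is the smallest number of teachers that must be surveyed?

167

Unadjusted: n₀ = 1.751² × 0.50 × 0.50 / 0.058² ≈ 227.85, so n₀ = 228.
Finite population correction with N = 619: n = n₀ / (1 + (n₀−1)/N) = 228 / (1 + 227/619) = 228 / 1.3667 ≈ 166.82.
Rounding up, n = 167.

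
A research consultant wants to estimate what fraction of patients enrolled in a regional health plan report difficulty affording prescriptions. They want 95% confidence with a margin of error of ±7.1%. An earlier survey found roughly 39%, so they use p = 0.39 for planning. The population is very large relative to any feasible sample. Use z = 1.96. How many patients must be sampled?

With p = 0.39, p(1−p) = 0.2379.
n = z²·p(1−p)/E² = 1.96² × 0.2379 / 0.071² = 3.8416 × 0.2379 / 0.005041 ≈ 181.30.
Rounding up gives n = 182.

182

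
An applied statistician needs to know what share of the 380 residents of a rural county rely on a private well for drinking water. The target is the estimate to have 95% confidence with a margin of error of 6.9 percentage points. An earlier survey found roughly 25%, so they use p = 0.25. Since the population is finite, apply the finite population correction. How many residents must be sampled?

For 95% confidence, z = 1.960.
Unadjusted: n₀ = 1.960² × 0.25 × 0.75 / 0.069² ≈ 151.29, so n₀ = 152.
Finite population correction with N = 380: n = n₀ / (1 + (n₀−1)/N) = 152 / (1 + 151/380) = 152 / 1.3974 ≈ 108.78.
Rounding up, n = 109.

109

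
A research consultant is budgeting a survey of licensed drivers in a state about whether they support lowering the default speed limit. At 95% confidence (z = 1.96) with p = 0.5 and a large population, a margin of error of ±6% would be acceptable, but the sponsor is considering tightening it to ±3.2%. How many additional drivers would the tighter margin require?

671

At ±6%: n = 1.96² × 0.2500 / 0.060² ≈ 266.78 → 267.
At ±3.2%: n = 1.96² × 0.2500 / 0.032² ≈ 937.89 → 938.
Additional respondents: 938 − 267 = 671.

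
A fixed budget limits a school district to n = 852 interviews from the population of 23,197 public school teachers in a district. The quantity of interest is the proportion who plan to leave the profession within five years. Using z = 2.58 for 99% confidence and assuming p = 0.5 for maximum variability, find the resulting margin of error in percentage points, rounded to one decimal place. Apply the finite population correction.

4.3

Finite-population factor: (N−n)/(N−1) = (23197−852)/(23197−1) = 0.9633.
SE(p̂) = √[p(1−p)/n · (N−n)/(N−1)] = √[0.2500/852 × 0.9633] = 0.01681.
E = z × SE = 2.58 × 0.01681 = 0.04338 ≈ 4.3 percentage points.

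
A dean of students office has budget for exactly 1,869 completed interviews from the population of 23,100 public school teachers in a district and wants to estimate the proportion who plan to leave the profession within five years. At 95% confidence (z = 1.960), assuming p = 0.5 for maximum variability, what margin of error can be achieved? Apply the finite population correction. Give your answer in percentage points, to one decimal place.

2.2

Finite-population factor: (N−n)/(N−1) = (23100−1869)/(23100−1) = 0.9191.
SE(p̂) = √[p(1−p)/n · (N−n)/(N−1)] = √[0.2500/1869 × 0.9191] = 0.01109.
E = z × SE = 1.960 × 0.01109 = 0.02173 ≈ 2.2 percentage points.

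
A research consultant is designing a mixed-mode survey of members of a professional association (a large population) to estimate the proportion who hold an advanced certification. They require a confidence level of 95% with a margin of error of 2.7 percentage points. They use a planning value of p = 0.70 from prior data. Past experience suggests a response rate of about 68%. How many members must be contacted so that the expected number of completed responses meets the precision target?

For 95% confidence, z = 1.96.
Completed interviews needed: n₀ = 1.96² × 0.2100 / 0.027² ≈ 1106.63 → 1107.
At a 68% response rate, contacts needed = 1107 / 0.68 ≈ 1627.94 → 1628.

1628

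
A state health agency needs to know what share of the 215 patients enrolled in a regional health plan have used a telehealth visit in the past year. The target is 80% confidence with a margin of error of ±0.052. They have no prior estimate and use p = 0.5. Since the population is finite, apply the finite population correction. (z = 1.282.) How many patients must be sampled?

Unadjusted: n₀ = 1.282² × 0.50 × 0.50 / 0.052² ≈ 151.95, so n₀ = 152.
Finite population correction with N = 215: n = n₀ / (1 + (n₀−1)/N) = 152 / (1 + 151/215) = 152 / 1.7023 ≈ 89.29.
Rounding up, n = 90.

90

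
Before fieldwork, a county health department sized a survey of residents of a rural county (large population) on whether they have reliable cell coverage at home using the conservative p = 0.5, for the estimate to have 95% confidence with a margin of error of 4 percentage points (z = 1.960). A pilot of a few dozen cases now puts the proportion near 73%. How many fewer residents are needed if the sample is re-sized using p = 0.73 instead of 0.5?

127

Conservative (p = 0.5): n = 1.960² × 0.25 / 0.040² ≈ 600.25 → 601.
Using p = 0.73: p(1−p) = 0.1971, so n = 1.960² × 0.1971 / 0.040² ≈ 473.24 → 474.
Reduction: 601 − 474 = 127.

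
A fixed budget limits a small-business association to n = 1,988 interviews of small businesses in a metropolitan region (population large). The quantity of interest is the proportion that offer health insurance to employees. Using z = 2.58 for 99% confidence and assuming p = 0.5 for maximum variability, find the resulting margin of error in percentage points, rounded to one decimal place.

SE(p̂) = √[p(1−p)/n] = √[0.2500/1988] = 0.01121.
E = z × SE = 2.58 × 0.01121 = 0.02893, or 2.9 percentage points.

2.9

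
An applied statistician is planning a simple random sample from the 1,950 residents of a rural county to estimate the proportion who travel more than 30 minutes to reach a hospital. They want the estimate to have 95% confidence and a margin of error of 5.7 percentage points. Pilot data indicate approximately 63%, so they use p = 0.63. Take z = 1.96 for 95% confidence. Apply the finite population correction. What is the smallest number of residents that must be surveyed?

Unadjusted: n₀ = 1.96² × 0.63 × 0.37 / 0.057² ≈ 275.62, so n₀ = 276.
Finite population correction with N = 1,950: n = n₀ / (1 + (n₀−1)/N) = 276 / (1 + 275/1950) = 276 / 1.1410 ≈ 241.89.
Rounding up, n = 242.

242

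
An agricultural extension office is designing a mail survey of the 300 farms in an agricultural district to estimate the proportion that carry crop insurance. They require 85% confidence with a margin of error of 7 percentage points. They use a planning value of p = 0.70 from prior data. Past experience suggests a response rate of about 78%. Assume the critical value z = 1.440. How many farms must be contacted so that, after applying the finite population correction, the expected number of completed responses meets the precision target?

89

Completed interviews needed (unadjusted): n₀ = 1.440² × 0.2100 / 0.070² ≈ 88.87 → 89.
FPC for N = 300: n = 89 / (1 + 88/300) = 89 / 1.2933 ≈ 68.81 → 69.
At a 78% response rate, contacts needed = 69 / 0.78 ≈ 88.46 → 89.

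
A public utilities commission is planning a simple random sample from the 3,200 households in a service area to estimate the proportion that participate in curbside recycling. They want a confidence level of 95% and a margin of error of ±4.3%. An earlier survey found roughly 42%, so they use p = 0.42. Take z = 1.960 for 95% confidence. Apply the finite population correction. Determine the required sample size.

Unadjusted: n₀ = 1.960² × 0.42 × 0.58 / 0.043² ≈ 506.12, so n₀ = 507.
Finite population correction with N = 3,200: n = n₀ / (1 + (n₀−1)/N) = 507 / (1 + 506/3200) = 507 / 1.1581 ≈ 437.78.
Rounding up, n = 438.

438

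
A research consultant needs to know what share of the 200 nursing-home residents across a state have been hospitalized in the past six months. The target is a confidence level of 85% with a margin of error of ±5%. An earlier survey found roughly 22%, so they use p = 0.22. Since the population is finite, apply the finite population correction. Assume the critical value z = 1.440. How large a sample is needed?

Unadjusted: n₀ = 1.440² × 0.22 × 0.78 / 0.050² ≈ 142.33, so n₀ = 143.
Finite population correction with N = 200: n = n₀ / (1 + (n₀−1)/N) = 143 / (1 + 142/200) = 143 / 1.7100 ≈ 83.63.
Rounding up, n = 84.

84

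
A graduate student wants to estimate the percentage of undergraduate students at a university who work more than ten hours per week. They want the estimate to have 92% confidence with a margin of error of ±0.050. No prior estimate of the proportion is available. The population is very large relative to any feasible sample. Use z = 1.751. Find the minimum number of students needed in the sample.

With no prior estimate, use p = 0.5, giving p(1−p) = 0.25.
n = z²·p(1−p)/E² = 1.751² × 0.2500 / 0.050² = 3.0660 × 0.2500 / 0.002500 ≈ 306.60.
Rounding up gives n = 307.

307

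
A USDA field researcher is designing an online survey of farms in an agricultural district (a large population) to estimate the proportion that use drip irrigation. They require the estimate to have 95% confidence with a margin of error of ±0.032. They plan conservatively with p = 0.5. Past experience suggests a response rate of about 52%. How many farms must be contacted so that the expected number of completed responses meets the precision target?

1804

For 95% confidence, z = 1.960.
Completed interviews needed: n₀ = 1.960² × 0.2500 / 0.032² ≈ 937.89 → 938.
At a 52% response rate, contacts needed = 938 / 0.52 ≈ 1803.85 → 1804.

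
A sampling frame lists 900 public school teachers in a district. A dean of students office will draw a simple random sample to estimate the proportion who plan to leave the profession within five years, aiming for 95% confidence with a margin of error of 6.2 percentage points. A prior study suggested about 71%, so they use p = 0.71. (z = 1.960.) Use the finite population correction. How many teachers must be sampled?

168

Unadjusted: n₀ = 1.960² × 0.71 × 0.29 / 0.062² ≈ 205.77, so n₀ = 206.
Finite population correction with N = 900: n = n₀ / (1 + (n₀−1)/N) = 206 / (1 + 205/900) = 206 / 1.2278 ≈ 167.78.
Rounding up, n = 168.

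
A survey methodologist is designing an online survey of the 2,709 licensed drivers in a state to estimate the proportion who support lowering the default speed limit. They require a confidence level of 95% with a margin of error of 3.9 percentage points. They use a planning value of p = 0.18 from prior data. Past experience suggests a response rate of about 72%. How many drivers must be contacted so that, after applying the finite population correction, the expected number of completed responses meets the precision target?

456

For 95% confidence, z = 1.96.
Completed interviews needed (unadjusted): n₀ = 1.96² × 0.1476 / 0.039² ≈ 372.79 → 373.
FPC for N = 2,709: n = 373 / (1 + 372/2709) = 373 / 1.1373 ≈ 327.96 → 328.
At a 72% response rate, contacts needed = 328 / 0.72 ≈ 455.56 → 456.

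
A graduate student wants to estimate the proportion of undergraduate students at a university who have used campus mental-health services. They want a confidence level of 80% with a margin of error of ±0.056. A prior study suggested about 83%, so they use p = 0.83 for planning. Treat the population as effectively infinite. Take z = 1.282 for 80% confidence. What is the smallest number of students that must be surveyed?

With p = 0.83, p(1−p) = 0.1411.
n = z²·p(1−p)/E² = 1.282² × 0.1411 / 0.056² = 1.6435 × 0.1411 / 0.003136 ≈ 73.95.
Rounding up gives n = 74.

74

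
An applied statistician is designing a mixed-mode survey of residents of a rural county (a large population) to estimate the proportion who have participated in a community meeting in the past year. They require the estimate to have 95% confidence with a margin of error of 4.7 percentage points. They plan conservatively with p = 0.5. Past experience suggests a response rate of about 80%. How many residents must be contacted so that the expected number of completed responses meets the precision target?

For 95% confidence, z = 1.960.
Completed interviews needed: n₀ = 1.960² × 0.2500 / 0.047² ≈ 434.77 → 435.
At an 80% response rate, contacts needed = 435 / 0.80 ≈ 543.75 → 544.

544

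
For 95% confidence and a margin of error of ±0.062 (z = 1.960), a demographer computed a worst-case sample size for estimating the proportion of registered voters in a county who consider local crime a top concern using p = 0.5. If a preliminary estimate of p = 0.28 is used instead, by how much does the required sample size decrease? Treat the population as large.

Conservative (p = 0.5): n = 1.960² × 0.25 / 0.062² ≈ 249.84 → 250.
Using p = 0.28: p(1−p) = 0.2016, so n = 1.960² × 0.2016 / 0.062² ≈ 201.47 → 202.
Reduction: 250 − 202 = 48.

48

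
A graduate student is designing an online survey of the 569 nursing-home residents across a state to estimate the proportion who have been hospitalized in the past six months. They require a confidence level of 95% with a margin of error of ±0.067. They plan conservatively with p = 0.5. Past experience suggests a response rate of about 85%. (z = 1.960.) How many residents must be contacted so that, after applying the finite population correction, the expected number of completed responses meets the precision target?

184

Completed interviews needed (unadjusted): n₀ = 1.960² × 0.2500 / 0.067² ≈ 213.95 → 214.
FPC for N = 569: n = 214 / (1 + 213/569) = 214 / 1.3743 ≈ 155.71 → 156.
At an 85% response rate, contacts needed = 156 / 0.85 ≈ 183.53 → 184.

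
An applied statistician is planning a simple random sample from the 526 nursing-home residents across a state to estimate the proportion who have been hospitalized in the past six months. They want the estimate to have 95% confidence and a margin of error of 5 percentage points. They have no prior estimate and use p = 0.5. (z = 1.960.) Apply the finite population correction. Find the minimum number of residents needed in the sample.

223

Unadjusted: n₀ = 1.960² × 0.50 × 0.50 / 0.050² ≈ 384.16, so n₀ = 385.
Finite population correction with N = 526: n = n₀ / (1 + (n₀−1)/N) = 385 / (1 + 384/526) = 385 / 1.7300 ≈ 222.54.
Rounding up, n = 223.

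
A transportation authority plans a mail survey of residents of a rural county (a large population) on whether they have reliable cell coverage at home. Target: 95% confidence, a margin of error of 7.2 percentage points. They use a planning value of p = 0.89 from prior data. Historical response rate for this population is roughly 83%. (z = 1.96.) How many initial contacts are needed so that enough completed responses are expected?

88

Completed interviews needed: n₀ = 1.96² × 0.0979 / 0.072² ≈ 72.55 → 73.
At an 83% response rate, contacts needed = 73 / 0.83 ≈ 87.95 → 88.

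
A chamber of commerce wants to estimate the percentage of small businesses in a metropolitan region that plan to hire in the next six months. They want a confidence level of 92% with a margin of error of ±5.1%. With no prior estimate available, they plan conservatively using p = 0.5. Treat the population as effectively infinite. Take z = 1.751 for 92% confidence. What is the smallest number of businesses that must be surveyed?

With p = 0.5, p(1−p) = 0.25.
n = z²·p(1−p)/E² = 1.751² × 0.2500 / 0.051² = 3.0660 × 0.2500 / 0.002601 ≈ 294.69.
Rounding up gives n = 295.

295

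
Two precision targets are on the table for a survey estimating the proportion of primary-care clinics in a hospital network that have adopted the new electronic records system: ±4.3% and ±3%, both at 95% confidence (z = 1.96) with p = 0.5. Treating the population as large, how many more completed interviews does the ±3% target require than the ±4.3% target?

At ±4.3%: n = 1.96² × 0.2500 / 0.043² ≈ 519.42 → 520.
At ±3%: n = 1.96² × 0.2500 / 0.030² ≈ 1067.11 → 1068.
Additional respondents: 1068 − 520 = 548.

548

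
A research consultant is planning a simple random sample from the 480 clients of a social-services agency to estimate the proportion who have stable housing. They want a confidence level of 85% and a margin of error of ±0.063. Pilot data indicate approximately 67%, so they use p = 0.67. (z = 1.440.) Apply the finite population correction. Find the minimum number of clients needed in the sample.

Unadjusted: n₀ = 1.440² × 0.67 × 0.33 / 0.063² ≈ 115.51, so n₀ = 116.
Finite population correction with N = 480: n = n₀ / (1 + (n₀−1)/N) = 116 / (1 + 115/480) = 116 / 1.2396 ≈ 93.58.
Rounding up, n = 94.

94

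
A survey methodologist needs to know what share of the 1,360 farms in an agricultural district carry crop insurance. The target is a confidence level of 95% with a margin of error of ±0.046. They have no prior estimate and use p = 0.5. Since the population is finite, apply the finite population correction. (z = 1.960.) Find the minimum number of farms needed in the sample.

341

Unadjusted: n₀ = 1.960² × 0.50 × 0.50 / 0.046² ≈ 453.88, so n₀ = 454.
Finite population correction with N = 1,360: n = n₀ / (1 + (n₀−1)/N) = 454 / (1 + 453/1360) = 454 / 1.3331 ≈ 340.56.
Rounding up, n = 341.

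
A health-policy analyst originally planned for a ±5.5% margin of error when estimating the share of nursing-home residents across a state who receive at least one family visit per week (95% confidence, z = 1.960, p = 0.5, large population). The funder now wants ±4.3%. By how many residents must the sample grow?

At ±5.5%: n = 1.960² × 0.2500 / 0.055² ≈ 317.49 → 318.
At ±4.3%: n = 1.960² × 0.2500 / 0.043² ≈ 519.42 → 520.
Additional respondents: 520 − 318 = 202.

202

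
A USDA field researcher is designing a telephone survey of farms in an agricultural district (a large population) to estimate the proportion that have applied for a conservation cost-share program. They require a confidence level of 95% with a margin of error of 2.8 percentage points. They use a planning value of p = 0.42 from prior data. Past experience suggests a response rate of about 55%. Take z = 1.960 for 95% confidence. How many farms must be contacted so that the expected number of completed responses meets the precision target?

2171

Completed interviews needed: n₀ = 1.960² × 0.2436 / 0.028² ≈ 1193.64 → 1194.
At a 55% response rate, contacts needed = 1194 / 0.55 ≈ 2170.91 → 2171.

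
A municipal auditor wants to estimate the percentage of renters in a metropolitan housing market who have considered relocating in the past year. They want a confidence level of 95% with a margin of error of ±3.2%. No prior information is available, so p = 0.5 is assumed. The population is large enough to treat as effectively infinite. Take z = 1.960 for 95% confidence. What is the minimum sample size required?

938

With p = 0.5, p(1−p) = 0.25.
n = z²·p(1−p)/E² = 1.960² × 0.2500 / 0.032² = 3.8416 × 0.2500 / 0.001024 ≈ 937.89.
Rounding up gives n = 938.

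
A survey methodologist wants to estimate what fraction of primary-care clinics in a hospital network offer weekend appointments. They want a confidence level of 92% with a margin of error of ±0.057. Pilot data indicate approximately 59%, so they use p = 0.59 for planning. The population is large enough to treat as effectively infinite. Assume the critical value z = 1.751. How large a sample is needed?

229

With p = 0.59, p(1−p) = 0.2419.
n = z²·p(1−p)/E² = 1.751² × 0.2419 / 0.057² = 3.0660 × 0.2419 / 0.003249 ≈ 228.28.
Rounding up gives n = 229.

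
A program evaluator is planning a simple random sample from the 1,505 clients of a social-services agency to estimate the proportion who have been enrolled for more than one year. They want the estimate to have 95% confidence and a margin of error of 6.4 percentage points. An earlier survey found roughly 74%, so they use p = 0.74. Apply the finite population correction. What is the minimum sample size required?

162

For 95% confidence, z = 1.960.
Unadjusted: n₀ = 1.960² × 0.74 × 0.26 / 0.064² ≈ 180.45, so n₀ = 181.
Finite population correction with N = 1,505: n = n₀ / (1 + (n₀−1)/N) = 181 / (1 + 180/1505) = 181 / 1.1196 ≈ 161.66.
Rounding up, n = 162.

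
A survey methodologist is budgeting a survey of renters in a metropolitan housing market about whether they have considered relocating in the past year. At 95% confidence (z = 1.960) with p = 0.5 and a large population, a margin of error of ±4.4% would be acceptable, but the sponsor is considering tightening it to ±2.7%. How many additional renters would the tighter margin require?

At ±4.4%: n = 1.960² × 0.2500 / 0.044² ≈ 496.07 → 497.
At ±2.7%: n = 1.960² × 0.2500 / 0.027² ≈ 1317.42 → 1318.
Additional respondents: 1318 − 497 = 821.

821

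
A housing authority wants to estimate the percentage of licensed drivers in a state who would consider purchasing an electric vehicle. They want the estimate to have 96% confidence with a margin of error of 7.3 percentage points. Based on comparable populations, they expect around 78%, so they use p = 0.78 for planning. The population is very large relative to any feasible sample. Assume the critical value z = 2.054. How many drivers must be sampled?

136

With p = 0.78, p(1−p) = 0.1716.
n = z²·p(1−p)/E² = 2.054² × 0.1716 / 0.073² = 4.2189 × 0.1716 / 0.005329 ≈ 135.85.
Rounding up gives n = 136.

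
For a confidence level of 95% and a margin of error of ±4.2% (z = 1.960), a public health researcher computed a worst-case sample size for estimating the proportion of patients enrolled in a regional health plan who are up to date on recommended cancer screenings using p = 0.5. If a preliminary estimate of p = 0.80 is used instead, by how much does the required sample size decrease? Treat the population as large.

196

Conservative (p = 0.5): n = 1.960² × 0.25 / 0.042² ≈ 544.44 → 545.
Using p = 0.80: p(1−p) = 0.1600, so n = 1.960² × 0.1600 / 0.042² ≈ 348.44 → 349.
Reduction: 545 − 349 = 196.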